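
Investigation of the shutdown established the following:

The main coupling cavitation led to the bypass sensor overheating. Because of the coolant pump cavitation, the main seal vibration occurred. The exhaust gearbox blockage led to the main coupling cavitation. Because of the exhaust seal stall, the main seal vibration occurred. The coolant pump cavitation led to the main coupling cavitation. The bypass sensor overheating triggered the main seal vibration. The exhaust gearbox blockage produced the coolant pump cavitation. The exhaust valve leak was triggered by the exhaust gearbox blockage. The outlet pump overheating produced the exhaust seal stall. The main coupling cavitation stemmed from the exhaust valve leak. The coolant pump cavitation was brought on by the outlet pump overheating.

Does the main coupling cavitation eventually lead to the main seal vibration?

There is a causal chain: the main coupling cavitation → the bypass sensor overheating → the main seal vibration.

Yes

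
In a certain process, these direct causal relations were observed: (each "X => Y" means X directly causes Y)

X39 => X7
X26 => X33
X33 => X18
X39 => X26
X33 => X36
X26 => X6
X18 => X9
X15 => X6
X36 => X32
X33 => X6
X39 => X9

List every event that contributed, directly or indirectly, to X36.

Immediate cause of X36: X33.
Further upstream: X39, X26.

X26, X33, X39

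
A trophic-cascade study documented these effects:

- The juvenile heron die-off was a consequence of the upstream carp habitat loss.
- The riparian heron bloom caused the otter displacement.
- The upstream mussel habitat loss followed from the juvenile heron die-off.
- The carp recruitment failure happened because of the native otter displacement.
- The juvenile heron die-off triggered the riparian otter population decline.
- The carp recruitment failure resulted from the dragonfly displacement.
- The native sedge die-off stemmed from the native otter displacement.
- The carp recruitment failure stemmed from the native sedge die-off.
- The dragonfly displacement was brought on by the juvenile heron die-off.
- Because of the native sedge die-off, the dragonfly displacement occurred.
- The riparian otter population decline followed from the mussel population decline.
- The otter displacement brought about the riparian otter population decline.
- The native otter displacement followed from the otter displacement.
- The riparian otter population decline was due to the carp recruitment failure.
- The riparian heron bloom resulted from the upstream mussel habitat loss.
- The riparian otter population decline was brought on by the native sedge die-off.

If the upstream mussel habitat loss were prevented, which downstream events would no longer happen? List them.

Downstream of the upstream mussel habitat loss: the riparian heron bloom, the otter displacement, the native otter displacement, the native sedge die-off, the dragonfly displacement, the carp recruitment failure, the riparian otter population decline.
Of those, still caused via another path: the dragonfly displacement, the carp recruitment failure, the riparian otter population decline.
The remainder have no surviving cause.

the native otter displacement, the native sedge die-off, the otter displacement, the riparian heron bloom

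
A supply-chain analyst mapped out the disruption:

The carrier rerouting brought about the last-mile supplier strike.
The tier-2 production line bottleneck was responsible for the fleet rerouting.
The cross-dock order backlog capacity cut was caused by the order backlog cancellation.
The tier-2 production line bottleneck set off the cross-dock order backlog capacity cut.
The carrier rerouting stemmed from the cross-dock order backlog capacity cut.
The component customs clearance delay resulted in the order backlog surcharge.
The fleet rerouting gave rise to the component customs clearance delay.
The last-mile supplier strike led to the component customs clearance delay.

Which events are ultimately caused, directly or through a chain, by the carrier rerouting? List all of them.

Direct effects: the last-mile supplier strike.
2 steps out: the component customs clearance delay.
3 steps out: the order backlog surcharge.
Not reachable from it: the tier-2 production line bottleneck, the cross-dock order backlog capacity cut, the fleet rerouting, the order backlog cancellation.

the component customs clearance delay, the last-mile supplier strike, the order backlog surcharge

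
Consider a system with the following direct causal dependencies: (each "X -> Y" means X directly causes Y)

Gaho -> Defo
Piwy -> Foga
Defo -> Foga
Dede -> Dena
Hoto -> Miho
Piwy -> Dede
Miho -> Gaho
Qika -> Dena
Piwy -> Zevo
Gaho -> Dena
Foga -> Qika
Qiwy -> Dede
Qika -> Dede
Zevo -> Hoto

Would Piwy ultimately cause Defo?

Yes

There is a causal chain: Piwy → Zevo → Hoto → Miho → Gaho → Defo.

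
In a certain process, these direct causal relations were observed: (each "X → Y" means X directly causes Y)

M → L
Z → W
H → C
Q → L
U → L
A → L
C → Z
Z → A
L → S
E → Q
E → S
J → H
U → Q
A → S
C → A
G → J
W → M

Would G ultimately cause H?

Yes

There is a causal chain: G → J → H.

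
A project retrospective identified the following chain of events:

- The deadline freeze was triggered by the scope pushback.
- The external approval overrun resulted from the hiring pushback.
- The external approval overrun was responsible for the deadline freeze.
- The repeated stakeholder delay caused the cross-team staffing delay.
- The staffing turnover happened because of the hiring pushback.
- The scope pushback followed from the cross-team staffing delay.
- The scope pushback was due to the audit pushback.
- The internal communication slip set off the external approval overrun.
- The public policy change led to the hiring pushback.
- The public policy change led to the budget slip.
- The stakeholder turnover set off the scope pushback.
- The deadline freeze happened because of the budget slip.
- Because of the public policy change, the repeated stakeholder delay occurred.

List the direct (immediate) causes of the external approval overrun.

the hiring pushback, the internal communication slip

Upstream contributors include the public policy change, but only the hiring pushback, the internal communication slip feed directly into the external approval overrun.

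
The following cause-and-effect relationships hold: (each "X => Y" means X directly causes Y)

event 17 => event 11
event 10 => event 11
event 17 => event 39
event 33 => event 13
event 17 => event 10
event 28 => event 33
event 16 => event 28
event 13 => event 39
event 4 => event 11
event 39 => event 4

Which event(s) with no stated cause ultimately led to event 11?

event 16, event 17

Tracing upstream from event 11: event 11 ← event 4 ← event 39 ← event 13 ← event 33 ← event 28 ← event 16.
A separate upstream branch: event 11 ← event 17.
Each of those chain origins has no stated cause.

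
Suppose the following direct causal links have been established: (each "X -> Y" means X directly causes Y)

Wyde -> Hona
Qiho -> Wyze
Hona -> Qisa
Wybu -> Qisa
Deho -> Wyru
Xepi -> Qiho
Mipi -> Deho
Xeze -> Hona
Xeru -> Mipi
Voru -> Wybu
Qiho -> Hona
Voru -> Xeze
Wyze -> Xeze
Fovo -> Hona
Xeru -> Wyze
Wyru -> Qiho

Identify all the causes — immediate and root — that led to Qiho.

Immediate causes of Qiho: Xepi, Wyru.
Further upstream: Xeru, Mipi, Deho.

Deho, Mipi, Wyru, Xepi, Xeru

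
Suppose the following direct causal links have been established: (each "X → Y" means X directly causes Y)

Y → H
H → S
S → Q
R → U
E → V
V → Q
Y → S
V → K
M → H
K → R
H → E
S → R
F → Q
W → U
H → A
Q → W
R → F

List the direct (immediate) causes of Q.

Upstream contributors include Y, H, E, K, R, M, but only F, S, V feed directly into Q.

F, S, V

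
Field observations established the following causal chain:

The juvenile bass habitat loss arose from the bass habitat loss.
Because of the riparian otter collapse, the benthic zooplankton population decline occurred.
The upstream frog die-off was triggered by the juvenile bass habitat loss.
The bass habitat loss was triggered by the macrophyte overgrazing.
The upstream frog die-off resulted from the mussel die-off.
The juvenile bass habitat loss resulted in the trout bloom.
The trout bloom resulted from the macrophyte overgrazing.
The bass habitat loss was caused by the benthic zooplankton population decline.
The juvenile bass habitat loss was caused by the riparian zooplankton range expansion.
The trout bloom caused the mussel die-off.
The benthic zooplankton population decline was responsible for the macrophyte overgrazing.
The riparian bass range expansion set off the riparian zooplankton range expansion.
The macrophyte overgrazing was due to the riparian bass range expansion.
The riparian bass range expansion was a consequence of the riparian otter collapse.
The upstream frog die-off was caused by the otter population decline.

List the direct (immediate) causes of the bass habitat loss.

Upstream contributors include the riparian otter collapse, the riparian bass range expansion, but only the benthic zooplankton population decline, the macrophyte overgrazing feed directly into the bass habitat loss.

the benthic zooplankton population decline, the macrophyte overgrazing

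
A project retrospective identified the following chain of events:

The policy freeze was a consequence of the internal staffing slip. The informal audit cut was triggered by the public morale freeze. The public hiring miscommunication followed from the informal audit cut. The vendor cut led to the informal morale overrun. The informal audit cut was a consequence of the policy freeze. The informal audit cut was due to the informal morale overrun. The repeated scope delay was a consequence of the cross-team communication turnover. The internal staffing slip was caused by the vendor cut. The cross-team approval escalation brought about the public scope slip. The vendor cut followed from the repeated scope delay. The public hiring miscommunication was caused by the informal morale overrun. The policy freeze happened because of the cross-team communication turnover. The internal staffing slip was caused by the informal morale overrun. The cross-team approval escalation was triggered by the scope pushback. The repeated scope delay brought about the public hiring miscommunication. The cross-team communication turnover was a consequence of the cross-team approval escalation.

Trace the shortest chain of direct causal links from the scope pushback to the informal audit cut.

the scope pushback → the cross-team approval escalation
the cross-team approval escalation → the cross-team communication turnover
the cross-team communication turnover → the policy freeze
the policy freeze → the informal audit cut
Length: 4 steps.

the scope pushback → the cross-team approval escalation → the cross-team communication turnover → the policy freeze → the informal audit cut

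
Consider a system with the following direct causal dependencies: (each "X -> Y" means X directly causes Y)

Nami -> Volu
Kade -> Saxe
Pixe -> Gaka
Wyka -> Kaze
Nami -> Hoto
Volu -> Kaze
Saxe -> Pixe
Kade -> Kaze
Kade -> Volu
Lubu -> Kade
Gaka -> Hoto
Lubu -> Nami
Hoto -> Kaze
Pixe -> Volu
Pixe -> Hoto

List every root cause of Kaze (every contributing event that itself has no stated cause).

Lubu, Wyka

Tracing upstream from Kaze: Kaze ← Kade ← Lubu.
A separate upstream branch: Kaze ← Wyka.
Each of those chain origins has no stated cause.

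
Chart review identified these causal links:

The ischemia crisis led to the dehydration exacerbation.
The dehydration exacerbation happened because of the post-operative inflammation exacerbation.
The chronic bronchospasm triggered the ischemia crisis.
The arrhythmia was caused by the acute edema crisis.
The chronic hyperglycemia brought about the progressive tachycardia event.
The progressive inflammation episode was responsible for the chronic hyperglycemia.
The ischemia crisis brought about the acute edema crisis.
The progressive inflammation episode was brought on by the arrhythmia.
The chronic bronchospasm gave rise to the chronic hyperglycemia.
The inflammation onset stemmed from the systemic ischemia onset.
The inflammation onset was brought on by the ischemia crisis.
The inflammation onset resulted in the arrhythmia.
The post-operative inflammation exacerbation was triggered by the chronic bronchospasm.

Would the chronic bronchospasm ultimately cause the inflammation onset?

Yes

There is a causal chain: the chronic bronchospasm → the ischemia crisis → the inflammation onset.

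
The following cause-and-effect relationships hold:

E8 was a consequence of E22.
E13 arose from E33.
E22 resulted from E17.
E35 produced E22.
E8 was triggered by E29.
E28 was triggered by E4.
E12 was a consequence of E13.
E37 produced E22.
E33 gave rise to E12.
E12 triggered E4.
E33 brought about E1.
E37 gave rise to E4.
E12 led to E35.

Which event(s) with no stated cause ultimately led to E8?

E17, E29, E33, E37

Tracing upstream from E8: E8 ← E22 ← E35 ← E12 ← E33.
A separate upstream branch: E8 ← E22 ← E37.
A separate upstream branch: E8 ← E22 ← E17.
A separate upstream branch: E8 ← E29.
Each of those chain origins has no stated cause.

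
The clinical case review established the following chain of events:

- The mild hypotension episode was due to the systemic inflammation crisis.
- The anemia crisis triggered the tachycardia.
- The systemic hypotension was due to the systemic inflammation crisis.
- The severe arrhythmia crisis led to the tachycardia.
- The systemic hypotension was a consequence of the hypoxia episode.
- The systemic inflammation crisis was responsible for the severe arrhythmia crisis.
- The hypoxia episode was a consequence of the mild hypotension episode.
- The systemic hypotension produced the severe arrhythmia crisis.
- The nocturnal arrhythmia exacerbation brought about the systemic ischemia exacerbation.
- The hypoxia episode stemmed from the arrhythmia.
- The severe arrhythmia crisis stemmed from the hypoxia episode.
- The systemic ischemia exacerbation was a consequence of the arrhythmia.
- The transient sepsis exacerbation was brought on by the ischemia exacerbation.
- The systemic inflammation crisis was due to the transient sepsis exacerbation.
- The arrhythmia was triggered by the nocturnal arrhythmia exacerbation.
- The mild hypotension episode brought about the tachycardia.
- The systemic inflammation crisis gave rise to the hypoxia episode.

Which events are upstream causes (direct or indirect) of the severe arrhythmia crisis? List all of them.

the arrhythmia, the hypoxia episode, the ischemia exacerbation, the mild hypotension episode, the nocturnal arrhythmia exacerbation, the systemic hypotension, the systemic inflammation crisis, the transient sepsis exacerbation

Immediate causes of the severe arrhythmia crisis: the systemic inflammation crisis, the hypoxia episode, the systemic hypotension.
Further upstream: the nocturnal arrhythmia exacerbation, the arrhythmia, the ischemia exacerbation, the transient sepsis exacerbation, the mild hypotension episode.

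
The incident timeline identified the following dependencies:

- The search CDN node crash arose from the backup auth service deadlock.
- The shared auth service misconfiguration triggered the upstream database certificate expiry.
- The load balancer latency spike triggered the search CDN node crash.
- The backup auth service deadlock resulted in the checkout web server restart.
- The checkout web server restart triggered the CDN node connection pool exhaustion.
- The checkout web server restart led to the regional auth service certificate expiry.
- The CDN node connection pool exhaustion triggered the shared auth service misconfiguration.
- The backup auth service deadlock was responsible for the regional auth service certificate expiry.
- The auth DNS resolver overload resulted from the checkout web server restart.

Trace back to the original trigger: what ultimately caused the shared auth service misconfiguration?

the backup auth service deadlock

Tracing upstream from the shared auth service misconfiguration: the shared auth service misconfiguration ← the CDN node connection pool exhaustion ← the checkout web server restart ← the backup auth service deadlock.
The backup auth service deadlock has no stated cause, so it is the root.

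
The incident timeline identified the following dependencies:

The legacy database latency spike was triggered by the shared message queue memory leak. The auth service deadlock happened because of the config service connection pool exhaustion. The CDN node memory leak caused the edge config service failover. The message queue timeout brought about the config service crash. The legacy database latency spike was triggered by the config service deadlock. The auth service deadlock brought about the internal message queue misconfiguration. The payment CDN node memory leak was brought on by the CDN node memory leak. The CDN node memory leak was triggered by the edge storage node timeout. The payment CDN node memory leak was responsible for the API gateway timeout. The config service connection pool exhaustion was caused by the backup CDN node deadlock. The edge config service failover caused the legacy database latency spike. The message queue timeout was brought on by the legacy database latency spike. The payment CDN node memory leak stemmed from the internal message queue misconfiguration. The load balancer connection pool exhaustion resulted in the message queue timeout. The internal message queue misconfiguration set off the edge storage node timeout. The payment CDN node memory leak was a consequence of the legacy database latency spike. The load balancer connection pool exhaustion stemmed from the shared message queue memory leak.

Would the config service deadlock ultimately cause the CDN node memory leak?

No

The config service deadlock leads to the legacy database latency spike, the message queue timeout, the payment CDN node memory leak, the API gateway timeout, the config service crash; the CDN node memory leak is not among them.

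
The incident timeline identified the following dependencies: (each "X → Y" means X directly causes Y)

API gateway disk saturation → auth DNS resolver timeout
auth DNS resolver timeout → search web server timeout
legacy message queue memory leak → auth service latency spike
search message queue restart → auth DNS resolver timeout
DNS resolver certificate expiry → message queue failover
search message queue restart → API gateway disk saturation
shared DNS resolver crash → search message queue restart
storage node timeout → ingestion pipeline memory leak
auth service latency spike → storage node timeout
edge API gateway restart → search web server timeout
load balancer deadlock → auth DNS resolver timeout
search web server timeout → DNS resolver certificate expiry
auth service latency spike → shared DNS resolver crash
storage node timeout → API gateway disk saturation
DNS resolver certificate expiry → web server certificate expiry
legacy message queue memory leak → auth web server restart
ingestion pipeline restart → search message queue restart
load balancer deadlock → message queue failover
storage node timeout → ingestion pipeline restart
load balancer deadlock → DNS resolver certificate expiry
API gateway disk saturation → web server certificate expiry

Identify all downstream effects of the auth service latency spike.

the API gateway disk saturation, the DNS resolver certificate expiry, the auth DNS resolver timeout, the ingestion pipeline memory leak, the ingestion pipeline restart, the message queue failover, the search message queue restart, the search web server timeout, the shared DNS resolver crash, the storage node timeout, the web server certificate expiry

Direct effects: the storage node timeout, the shared DNS resolver crash.
2 steps out: the ingestion pipeline memory leak, the ingestion pipeline restart, the search message queue restart, the API gateway disk saturation.
3 steps out: the auth DNS resolver timeout, the web server certificate expiry.
4 steps out: the search web server timeout.
5 steps out: the DNS resolver certificate expiry.
6 steps out: the message queue failover.
Not reachable from it: the legacy message queue memory leak, the auth web server restart, the edge API gateway restart, the load balancer deadlock.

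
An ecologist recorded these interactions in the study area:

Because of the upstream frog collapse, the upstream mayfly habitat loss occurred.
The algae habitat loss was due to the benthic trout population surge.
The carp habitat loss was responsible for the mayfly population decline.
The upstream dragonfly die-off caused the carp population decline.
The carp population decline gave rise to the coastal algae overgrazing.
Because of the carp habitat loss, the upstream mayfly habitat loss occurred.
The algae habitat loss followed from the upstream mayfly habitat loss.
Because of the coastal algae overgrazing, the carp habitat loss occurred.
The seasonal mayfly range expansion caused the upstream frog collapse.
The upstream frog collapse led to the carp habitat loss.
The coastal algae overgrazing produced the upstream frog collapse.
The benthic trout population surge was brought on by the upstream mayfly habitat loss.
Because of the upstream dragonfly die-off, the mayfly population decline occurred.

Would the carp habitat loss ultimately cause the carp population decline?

No

The carp habitat loss leads to the mayfly population decline, the upstream mayfly habitat loss, the benthic trout population surge, the algae habitat loss; the carp population decline is not among them.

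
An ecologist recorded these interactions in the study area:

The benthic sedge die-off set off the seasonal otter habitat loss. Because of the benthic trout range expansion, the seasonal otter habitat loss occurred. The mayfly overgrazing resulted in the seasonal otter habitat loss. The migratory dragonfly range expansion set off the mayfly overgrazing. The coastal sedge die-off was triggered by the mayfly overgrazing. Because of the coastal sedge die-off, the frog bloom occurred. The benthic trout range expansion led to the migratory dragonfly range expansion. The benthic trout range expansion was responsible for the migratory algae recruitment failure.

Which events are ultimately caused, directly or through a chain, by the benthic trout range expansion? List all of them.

Direct effects: the migratory dragonfly range expansion, the migratory algae recruitment failure, the seasonal otter habitat loss.
2 steps out: the mayfly overgrazing.
3 steps out: the coastal sedge die-off.
4 steps out: the frog bloom.
Not reachable from it: the benthic sedge die-off.

the coastal sedge die-off, the frog bloom, the mayfly overgrazing, the migratory algae recruitment failure, the migratory dragonfly range expansion, the seasonal otter habitat loss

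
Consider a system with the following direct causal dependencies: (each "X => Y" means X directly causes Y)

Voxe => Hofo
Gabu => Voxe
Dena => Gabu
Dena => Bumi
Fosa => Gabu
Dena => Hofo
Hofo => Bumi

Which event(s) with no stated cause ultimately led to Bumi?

Dena, Fosa

Tracing upstream from Bumi: Bumi ← Dena.
A separate upstream branch: Bumi ← Hofo ← Voxe ← Gabu ← Fosa.
Each of those chain origins has no stated cause.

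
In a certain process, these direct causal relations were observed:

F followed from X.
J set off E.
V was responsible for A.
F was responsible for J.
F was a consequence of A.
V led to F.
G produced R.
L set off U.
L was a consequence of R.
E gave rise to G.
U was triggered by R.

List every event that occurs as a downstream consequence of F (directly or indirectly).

E, G, J, L, R, U

Direct effects: J.
2 steps out: E.
3 steps out: G.
4 steps out: R.
5 steps out: L, U.
Not reachable from it: V, A, X.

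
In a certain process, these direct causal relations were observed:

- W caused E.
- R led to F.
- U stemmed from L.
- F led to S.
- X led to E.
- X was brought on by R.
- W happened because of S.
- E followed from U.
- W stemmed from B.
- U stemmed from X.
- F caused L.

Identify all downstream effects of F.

E, L, S, U, W

Direct effects: S, L.
2 steps out: W, U.
3 steps out: E.
Not reachable from it: B, R, X.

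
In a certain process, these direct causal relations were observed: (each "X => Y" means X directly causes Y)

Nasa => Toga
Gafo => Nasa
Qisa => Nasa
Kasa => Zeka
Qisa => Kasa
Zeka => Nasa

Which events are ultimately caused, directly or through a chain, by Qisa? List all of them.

Direct effects: Kasa, Nasa.
2 steps out: Zeka, Toga.
Not reachable from it: Gafo.

Kasa, Nasa, Toga, Zeka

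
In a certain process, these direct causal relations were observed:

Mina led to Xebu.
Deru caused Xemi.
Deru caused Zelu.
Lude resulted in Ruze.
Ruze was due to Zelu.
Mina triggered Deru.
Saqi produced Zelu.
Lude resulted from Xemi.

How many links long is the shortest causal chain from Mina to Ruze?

Shortest chain: Mina → Deru → Zelu → Ruze.

3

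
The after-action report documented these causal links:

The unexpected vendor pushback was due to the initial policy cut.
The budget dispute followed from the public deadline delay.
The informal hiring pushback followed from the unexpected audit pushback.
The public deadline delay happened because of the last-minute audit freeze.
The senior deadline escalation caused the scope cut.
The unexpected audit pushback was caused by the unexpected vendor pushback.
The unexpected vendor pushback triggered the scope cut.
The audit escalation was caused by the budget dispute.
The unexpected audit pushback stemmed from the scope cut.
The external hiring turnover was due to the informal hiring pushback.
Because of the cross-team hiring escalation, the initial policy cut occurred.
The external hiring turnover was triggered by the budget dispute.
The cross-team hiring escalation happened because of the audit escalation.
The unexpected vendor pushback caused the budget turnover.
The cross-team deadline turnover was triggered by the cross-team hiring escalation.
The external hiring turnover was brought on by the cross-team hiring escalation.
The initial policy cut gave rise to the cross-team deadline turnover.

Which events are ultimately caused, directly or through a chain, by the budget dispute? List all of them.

the audit escalation, the budget turnover, the cross-team deadline turnover, the cross-team hiring escalation, the external hiring turnover, the informal hiring pushback, the initial policy cut, the scope cut, the unexpected audit pushback, the unexpected vendor pushback

Direct effects: the audit escalation, the external hiring turnover.
2 steps out: the cross-team hiring escalation.
3 steps out: the initial policy cut, the cross-team deadline turnover.
4 steps out: the unexpected vendor pushback.
5 steps out: the budget turnover, the scope cut, the unexpected audit pushback.
6 steps out: the informal hiring pushback.
Not reachable from it: the last-minute audit freeze, the public deadline delay, the senior deadline escalation.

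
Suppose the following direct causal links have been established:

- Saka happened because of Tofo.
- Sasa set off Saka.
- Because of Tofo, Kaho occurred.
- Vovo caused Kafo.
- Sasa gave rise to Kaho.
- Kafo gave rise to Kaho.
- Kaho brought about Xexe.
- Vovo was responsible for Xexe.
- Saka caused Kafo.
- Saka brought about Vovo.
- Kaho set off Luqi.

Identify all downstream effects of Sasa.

Kafo, Kaho, Luqi, Saka, Vovo, Xexe

Direct effects: Saka, Kaho.
2 steps out: Vovo, Kafo, Luqi, Xexe.
Not reachable from it: Tofo.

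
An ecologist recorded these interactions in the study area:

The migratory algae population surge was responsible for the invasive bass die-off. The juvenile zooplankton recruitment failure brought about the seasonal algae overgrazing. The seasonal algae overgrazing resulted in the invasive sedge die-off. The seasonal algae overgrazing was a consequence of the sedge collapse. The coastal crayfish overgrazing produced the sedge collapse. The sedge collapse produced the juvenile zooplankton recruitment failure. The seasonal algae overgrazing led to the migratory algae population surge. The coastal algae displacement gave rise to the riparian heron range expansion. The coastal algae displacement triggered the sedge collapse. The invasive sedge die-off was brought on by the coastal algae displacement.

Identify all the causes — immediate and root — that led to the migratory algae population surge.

Immediate cause of the migratory algae population surge: the seasonal algae overgrazing.
Further upstream: the coastal algae displacement, the coastal crayfish overgrazing, the sedge collapse, the juvenile zooplankton recruitment failure.

the coastal algae displacement, the coastal crayfish overgrazing, the juvenile zooplankton recruitment failure, the seasonal algae overgrazing, the sedge collapse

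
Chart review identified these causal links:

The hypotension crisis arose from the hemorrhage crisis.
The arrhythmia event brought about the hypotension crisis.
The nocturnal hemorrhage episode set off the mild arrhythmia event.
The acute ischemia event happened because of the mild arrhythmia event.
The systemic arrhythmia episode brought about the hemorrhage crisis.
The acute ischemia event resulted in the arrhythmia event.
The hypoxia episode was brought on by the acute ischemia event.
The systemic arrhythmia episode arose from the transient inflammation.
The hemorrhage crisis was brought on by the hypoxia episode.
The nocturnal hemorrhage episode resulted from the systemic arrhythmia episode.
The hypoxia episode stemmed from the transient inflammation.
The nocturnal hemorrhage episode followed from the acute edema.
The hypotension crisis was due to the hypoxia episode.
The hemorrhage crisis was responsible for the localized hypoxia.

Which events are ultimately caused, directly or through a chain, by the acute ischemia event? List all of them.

Direct effects: the hypoxia episode, the arrhythmia event.
2 steps out: the hemorrhage crisis, the hypotension crisis.
3 steps out: the localized hypoxia.
Not reachable from it: the transient inflammation, the systemic arrhythmia episode, the nocturnal hemorrhage episode, the mild arrhythmia event, the acute edema.

the arrhythmia event, the hemorrhage crisis, the hypotension crisis, the hypoxia episode, the localized hypoxia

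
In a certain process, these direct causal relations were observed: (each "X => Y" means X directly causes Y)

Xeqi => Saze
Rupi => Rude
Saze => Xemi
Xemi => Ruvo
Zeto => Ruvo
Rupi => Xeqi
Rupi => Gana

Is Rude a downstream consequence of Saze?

No

Saze leads to Xemi, Ruvo; Rude is not among them.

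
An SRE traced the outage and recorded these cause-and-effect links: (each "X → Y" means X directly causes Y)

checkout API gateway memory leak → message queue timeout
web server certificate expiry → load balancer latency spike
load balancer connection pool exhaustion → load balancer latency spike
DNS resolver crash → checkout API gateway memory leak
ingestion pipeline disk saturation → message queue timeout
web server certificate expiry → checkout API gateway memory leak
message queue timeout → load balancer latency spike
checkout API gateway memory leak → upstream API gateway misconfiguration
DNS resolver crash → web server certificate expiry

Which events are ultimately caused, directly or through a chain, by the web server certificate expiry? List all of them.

the checkout API gateway memory leak, the load balancer latency spike, the message queue timeout, the upstream API gateway misconfiguration

Direct effects: the checkout API gateway memory leak, the load balancer latency spike.
2 steps out: the upstream API gateway misconfiguration, the message queue timeout.
Not reachable from it: the DNS resolver crash, the ingestion pipeline disk saturation, the load balancer connection pool exhaustion.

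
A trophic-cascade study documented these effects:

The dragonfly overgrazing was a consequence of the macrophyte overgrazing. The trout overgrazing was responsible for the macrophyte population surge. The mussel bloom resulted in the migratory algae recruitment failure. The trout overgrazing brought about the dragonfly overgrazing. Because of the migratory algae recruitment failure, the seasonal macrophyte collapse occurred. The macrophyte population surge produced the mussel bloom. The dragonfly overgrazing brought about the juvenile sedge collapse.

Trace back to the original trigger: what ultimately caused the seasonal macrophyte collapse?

the trout overgrazing

Tracing upstream from the seasonal macrophyte collapse: the seasonal macrophyte collapse ← the migratory algae recruitment failure ← the mussel bloom ← the macrophyte population surge ← the trout overgrazing.
The trout overgrazing has no stated cause, so it is the root.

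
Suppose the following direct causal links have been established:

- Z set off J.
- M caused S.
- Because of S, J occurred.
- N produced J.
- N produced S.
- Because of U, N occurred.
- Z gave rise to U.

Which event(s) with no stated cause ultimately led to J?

M, Z

Tracing upstream from J: J ← Z.
A separate upstream branch: J ← S ← M.
Each of those chain origins has no stated cause.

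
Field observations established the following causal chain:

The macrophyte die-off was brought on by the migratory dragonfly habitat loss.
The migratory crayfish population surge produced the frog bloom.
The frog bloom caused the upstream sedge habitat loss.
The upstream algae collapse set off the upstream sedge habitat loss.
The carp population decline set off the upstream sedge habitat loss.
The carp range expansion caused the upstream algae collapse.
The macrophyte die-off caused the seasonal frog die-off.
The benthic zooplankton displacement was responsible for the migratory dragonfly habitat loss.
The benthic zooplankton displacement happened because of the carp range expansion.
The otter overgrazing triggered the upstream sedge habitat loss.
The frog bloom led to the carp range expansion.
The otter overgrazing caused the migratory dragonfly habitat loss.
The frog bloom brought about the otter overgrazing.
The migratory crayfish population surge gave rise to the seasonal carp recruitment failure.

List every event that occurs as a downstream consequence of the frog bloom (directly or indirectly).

Direct effects: the carp range expansion, the otter overgrazing, the upstream sedge habitat loss.
2 steps out: the upstream algae collapse, the benthic zooplankton displacement, the migratory dragonfly habitat loss.
3 steps out: the macrophyte die-off.
4 steps out: the seasonal frog die-off.
Not reachable from it: the migratory crayfish population surge, the seasonal carp recruitment failure, the carp population decline.

the benthic zooplankton displacement, the carp range expansion, the macrophyte die-off, the migratory dragonfly habitat loss, the otter overgrazing, the seasonal frog die-off, the upstream algae collapse, the upstream sedge habitat loss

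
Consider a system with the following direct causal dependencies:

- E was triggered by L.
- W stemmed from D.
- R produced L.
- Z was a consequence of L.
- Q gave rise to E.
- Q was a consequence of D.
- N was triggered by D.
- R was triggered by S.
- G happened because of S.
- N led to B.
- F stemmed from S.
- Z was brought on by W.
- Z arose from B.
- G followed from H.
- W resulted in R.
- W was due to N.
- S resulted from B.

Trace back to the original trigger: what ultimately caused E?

D

Tracing upstream from E: E ← Q ← D.
D has no stated cause, so it is the root.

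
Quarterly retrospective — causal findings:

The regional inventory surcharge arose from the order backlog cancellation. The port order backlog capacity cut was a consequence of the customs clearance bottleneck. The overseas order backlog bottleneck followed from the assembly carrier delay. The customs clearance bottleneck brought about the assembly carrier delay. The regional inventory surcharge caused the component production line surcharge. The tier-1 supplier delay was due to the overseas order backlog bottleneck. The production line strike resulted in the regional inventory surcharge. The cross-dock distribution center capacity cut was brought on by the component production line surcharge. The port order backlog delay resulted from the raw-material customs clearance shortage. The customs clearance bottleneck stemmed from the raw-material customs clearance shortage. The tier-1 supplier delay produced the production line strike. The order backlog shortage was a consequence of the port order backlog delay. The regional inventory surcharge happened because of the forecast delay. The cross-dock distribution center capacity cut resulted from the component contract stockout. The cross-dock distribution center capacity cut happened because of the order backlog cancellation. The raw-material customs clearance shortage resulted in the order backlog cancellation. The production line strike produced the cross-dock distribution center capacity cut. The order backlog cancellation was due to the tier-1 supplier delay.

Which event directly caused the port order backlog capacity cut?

the customs clearance bottleneck

Upstream contributors include the raw-material customs clearance shortage, but only the customs clearance bottleneck feeds directly into the port order backlog capacity cut.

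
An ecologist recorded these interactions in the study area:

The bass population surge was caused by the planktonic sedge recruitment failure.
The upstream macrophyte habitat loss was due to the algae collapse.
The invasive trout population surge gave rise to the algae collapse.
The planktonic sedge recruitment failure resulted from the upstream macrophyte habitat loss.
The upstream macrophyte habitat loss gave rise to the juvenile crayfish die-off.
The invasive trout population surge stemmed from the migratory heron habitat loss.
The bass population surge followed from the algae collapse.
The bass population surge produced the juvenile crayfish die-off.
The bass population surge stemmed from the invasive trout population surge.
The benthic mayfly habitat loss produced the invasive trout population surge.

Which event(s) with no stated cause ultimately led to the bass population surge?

the benthic mayfly habitat loss, the migratory heron habitat loss

Tracing upstream from the bass population surge: the bass population surge ← the invasive trout population surge ← the migratory heron habitat loss.
A separate upstream branch: the bass population surge ← the invasive trout population surge ← the benthic mayfly habitat loss.
Each of those chain origins has no stated cause.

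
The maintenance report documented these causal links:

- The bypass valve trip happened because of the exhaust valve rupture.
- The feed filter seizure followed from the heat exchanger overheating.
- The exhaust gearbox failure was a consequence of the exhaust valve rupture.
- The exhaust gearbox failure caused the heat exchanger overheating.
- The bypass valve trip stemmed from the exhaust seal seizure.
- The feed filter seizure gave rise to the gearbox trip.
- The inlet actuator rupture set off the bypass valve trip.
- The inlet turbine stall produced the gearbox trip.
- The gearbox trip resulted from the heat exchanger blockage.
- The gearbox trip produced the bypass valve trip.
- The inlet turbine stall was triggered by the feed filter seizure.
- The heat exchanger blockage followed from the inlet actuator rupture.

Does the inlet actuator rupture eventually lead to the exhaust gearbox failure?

The inlet actuator rupture leads to the heat exchanger blockage, the gearbox trip, the bypass valve trip; the exhaust gearbox failure is not among them.

No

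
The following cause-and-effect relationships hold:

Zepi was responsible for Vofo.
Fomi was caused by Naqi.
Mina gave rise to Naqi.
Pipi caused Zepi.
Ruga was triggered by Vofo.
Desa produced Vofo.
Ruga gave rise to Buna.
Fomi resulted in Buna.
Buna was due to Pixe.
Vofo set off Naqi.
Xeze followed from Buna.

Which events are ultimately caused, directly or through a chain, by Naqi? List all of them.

Direct effects: Fomi.
2 steps out: Buna.
3 steps out: Xeze.
Not reachable from it: Pixe, Pipi, Mina, Zepi, Desa, Vofo, Ruga.

Buna, Fomi, Xeze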